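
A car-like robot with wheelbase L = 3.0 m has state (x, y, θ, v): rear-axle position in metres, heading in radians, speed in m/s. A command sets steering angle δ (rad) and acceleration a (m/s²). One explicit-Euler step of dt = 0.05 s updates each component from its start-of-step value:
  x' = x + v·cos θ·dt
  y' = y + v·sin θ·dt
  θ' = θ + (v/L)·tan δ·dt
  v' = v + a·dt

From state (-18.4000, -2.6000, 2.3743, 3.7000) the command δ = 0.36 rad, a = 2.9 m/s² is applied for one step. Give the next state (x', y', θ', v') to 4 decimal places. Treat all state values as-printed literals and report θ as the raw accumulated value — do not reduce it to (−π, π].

(-18.5332, -2.4716, 2.3975, 3.8450)

x' = -18.4000 + 3.7000·cos(2.3743)·0.05 = -18.5332
y' = -2.6000 + 3.7000·sin(2.3743)·0.05 = -2.4716
θ' = 2.3743 + (3.7000/3.0)·tan(0.36)·0.05 = 2.3975
v' = 3.7000 + 2.9000·0.05 = 3.8450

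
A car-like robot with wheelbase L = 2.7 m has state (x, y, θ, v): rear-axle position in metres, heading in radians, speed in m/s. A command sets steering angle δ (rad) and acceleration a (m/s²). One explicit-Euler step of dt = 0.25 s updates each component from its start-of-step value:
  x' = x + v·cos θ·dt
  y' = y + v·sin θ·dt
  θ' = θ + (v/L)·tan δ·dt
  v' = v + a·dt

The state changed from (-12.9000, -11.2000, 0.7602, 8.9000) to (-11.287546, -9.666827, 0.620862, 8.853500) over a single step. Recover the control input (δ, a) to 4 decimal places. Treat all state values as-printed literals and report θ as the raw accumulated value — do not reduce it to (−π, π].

a = (v'−v)/dt = (-0.046500)/0.25 = -0.1860
Δθ = θ'−θ = -0.139338;  (v·dt/L) = 8.9000·0.25/2.7 = 0.824074
tan δ = Δθ·L/(v·dt) = -0.169084  →  δ = -0.1675

δ = -0.1675, a = -0.1860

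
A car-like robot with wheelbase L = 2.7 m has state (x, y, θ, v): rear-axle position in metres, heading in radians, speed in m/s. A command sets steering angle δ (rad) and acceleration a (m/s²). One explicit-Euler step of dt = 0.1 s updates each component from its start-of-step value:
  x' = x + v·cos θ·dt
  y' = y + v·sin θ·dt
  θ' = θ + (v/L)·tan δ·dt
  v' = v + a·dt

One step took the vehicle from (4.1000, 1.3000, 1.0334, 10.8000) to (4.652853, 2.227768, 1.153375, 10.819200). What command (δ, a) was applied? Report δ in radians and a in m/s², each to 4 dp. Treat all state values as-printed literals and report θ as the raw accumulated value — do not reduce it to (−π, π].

δ = 0.2914, a = 0.1920

a = (v'−v)/dt = (0.019200)/0.1 = 0.1920
Δθ = θ'−θ = 0.119975;  (v·dt/L) = 10.8000·0.1/2.7 = 0.400000
tan δ = Δθ·L/(v·dt) = 0.299937  →  δ = 0.2914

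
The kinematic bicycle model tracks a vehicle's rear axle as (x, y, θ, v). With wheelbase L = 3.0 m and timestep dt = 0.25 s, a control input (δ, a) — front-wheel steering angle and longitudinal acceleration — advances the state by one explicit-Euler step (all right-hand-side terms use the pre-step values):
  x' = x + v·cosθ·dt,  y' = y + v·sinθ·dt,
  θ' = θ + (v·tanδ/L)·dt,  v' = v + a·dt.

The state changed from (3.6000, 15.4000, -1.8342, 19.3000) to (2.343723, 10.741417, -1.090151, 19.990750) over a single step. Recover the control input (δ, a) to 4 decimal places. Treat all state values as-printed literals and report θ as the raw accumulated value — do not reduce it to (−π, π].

a = (v'−v)/dt = (0.690750)/0.25 = 2.7630
Δθ = θ'−θ = 0.744049;  (v·dt/L) = 19.3000·0.25/3.0 = 1.608333
tan δ = Δθ·L/(v·dt) = 0.462621  →  δ = 0.4333

δ = 0.4333, a = 2.7630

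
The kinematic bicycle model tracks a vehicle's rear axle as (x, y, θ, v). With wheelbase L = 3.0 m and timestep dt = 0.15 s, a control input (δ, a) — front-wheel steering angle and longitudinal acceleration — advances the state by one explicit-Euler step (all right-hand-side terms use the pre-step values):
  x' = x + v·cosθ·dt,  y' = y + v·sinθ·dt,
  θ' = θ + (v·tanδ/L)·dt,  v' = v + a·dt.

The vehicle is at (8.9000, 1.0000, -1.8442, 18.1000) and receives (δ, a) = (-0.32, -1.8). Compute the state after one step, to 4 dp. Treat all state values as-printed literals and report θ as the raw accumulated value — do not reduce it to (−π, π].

x' = 8.9000 + 18.1000·cos(-1.8442)·0.15 = 8.1669
y' = 1.0000 + 18.1000·sin(-1.8442)·0.15 = -1.6142
θ' = -1.8442 + (18.1000/3.0)·tan(-0.32)·0.15 = -2.1441
v' = 18.1000 − 1.8000·0.15 = 17.8300

(8.1669, -1.6142, -2.1441, 17.8300)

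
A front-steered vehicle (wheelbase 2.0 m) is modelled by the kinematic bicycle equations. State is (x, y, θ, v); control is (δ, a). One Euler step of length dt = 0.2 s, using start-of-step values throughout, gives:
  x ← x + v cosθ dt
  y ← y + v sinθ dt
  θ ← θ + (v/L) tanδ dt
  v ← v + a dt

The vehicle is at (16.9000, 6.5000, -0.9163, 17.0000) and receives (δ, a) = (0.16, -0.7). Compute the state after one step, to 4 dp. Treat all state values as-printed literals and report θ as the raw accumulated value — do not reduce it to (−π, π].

x' = 16.9000 + 17.0000·cos(-0.9163)·0.2 = 18.9698
y' = 6.5000 + 17.0000·sin(-0.9163)·0.2 = 3.8026
θ' = -0.9163 + (17.0000/2.0)·tan(0.16)·0.2 = -0.6420
v' = 17.0000 − 0.7000·0.2 = 16.8600

(18.9698, 3.8026, -0.6420, 16.8600)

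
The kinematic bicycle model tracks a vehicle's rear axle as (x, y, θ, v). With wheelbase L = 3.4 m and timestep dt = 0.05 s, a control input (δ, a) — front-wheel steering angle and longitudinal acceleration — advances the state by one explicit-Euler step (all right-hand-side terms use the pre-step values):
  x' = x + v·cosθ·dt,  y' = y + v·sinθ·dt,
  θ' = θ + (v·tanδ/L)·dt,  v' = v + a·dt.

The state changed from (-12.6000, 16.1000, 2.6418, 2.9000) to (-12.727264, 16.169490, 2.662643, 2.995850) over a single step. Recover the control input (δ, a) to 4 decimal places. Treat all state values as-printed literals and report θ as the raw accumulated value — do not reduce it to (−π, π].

a = (v'−v)/dt = (0.095850)/0.05 = 1.9170
Δθ = θ'−θ = 0.020843;  (v·dt/L) = 2.9000·0.05/3.4 = 0.042647
tan δ = Δθ·L/(v·dt) = 0.488732  →  δ = 0.4546

δ = 0.4546, a = 1.9170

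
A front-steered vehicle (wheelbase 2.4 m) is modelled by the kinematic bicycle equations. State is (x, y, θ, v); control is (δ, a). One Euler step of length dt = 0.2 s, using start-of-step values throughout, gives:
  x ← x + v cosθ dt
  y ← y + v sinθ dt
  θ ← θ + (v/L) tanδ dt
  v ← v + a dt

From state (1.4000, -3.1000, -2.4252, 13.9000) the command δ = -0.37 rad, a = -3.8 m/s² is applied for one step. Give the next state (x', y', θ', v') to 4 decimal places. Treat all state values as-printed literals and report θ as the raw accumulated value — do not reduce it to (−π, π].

x' = 1.4000 + 13.9000·cos(-2.4252)·0.2 = -0.6966
y' = -3.1000 + 13.9000·sin(-2.4252)·0.2 = -4.9255
θ' = -2.4252 + (13.9000/2.4)·tan(-0.37)·0.2 = -2.8745
v' = 13.9000 − 3.8000·0.2 = 13.1400

(-0.6966, -4.9255, -2.8745, 13.1400)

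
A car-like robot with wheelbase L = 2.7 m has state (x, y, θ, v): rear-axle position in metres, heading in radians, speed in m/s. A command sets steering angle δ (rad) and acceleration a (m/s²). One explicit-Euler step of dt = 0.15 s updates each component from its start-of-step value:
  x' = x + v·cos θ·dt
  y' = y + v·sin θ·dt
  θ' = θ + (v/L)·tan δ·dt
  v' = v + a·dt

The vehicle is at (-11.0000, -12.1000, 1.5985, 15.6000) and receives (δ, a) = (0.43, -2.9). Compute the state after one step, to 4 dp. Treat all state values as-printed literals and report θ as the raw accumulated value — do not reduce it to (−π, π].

(-11.0648, -9.7609, 1.9960, 15.1650)

x' = -11.0000 + 15.6000·cos(1.5985)·0.15 = -11.0648
y' = -12.1000 + 15.6000·sin(1.5985)·0.15 = -9.7609
θ' = 1.5985 + (15.6000/2.7)·tan(0.43)·0.15 = 1.9960
v' = 15.6000 − 2.9000·0.15 = 15.1650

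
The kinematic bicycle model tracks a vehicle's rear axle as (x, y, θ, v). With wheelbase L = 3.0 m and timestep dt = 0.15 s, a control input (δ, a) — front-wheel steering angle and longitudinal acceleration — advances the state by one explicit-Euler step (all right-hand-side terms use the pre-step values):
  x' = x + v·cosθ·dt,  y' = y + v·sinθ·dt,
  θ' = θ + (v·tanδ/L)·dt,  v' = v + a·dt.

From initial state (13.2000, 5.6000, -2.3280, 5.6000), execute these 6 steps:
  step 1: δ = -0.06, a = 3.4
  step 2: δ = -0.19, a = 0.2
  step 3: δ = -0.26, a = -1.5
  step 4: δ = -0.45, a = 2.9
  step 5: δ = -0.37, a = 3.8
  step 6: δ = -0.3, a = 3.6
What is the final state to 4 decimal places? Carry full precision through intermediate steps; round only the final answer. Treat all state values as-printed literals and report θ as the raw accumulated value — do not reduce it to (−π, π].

after step 1 (δ=-0.06, a=3.4): (12.623011, 4.989522, -2.344820, 6.110000)
after step 2 (δ=-0.19, a=0.2): (11.982360, 4.334129, -2.403574, 6.140000)
after step 3 (δ=-0.26, a=-1.5): (11.301002, 3.714459, -2.485243, 5.915000)
after step 4 (δ=-0.45, a=2.9): (10.598100, 3.173033, -2.628106, 6.350000)
after step 5 (δ=-0.37, a=3.8): (9.768438, 2.705148, -2.751253, 6.920000)
after step 6 (δ=-0.3, a=3.6): (8.808516, 2.310186, -2.858283, 7.460000)

(8.8085, 2.3102, -2.8583, 7.4600)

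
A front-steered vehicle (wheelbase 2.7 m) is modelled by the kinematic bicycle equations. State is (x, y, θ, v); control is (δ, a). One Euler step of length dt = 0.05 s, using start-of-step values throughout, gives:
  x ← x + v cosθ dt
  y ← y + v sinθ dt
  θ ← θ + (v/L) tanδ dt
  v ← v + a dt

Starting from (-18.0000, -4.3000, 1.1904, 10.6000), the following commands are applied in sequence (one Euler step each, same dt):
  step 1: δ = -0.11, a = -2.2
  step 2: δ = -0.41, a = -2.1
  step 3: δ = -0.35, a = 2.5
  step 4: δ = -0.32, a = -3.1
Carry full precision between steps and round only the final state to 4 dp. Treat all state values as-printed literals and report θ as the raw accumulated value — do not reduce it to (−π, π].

after step 1 (δ=-0.11, a=-2.2): (-17.803217, -3.807886, 1.168720, 10.490000)
after step 2 (δ=-0.41, a=-2.1): (-17.597965, -3.325214, 1.084289, 10.385000)
after step 3 (δ=-0.35, a=2.5): (-17.355194, -2.866212, 1.014088, 10.510000)
after step 4 (δ=-0.32, a=-3.1): (-17.077522, -2.420063, 0.949590, 10.355000)

(-17.0775, -2.4201, 0.9496, 10.3550)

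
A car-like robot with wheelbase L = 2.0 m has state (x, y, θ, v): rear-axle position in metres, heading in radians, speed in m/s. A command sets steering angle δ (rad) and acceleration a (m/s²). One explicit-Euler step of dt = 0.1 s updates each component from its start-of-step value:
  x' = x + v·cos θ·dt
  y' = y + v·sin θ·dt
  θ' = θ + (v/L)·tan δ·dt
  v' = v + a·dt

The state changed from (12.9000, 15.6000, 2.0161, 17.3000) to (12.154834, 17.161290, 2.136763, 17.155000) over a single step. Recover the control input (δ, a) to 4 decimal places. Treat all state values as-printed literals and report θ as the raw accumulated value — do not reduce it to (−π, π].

δ = 0.1386, a = -1.4500

a = (v'−v)/dt = (-0.145000)/0.1 = -1.4500
Δθ = θ'−θ = 0.120663;  (v·dt/L) = 17.3000·0.1/2.0 = 0.865000
tan δ = Δθ·L/(v·dt) = 0.139495  →  δ = 0.1386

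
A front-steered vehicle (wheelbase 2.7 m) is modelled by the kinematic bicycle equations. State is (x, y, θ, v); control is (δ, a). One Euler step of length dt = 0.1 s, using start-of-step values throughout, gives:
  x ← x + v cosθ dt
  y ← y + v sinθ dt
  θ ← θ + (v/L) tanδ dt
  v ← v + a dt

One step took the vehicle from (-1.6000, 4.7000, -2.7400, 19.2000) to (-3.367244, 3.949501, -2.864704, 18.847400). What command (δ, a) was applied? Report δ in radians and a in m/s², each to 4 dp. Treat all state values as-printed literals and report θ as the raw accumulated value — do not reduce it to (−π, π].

δ = -0.1736, a = -3.5260

a = (v'−v)/dt = (-0.352600)/0.1 = -3.5260
Δθ = θ'−θ = -0.124704;  (v·dt/L) = 19.2000·0.1/2.7 = 0.711111
tan δ = Δθ·L/(v·dt) = -0.175365  →  δ = -0.1736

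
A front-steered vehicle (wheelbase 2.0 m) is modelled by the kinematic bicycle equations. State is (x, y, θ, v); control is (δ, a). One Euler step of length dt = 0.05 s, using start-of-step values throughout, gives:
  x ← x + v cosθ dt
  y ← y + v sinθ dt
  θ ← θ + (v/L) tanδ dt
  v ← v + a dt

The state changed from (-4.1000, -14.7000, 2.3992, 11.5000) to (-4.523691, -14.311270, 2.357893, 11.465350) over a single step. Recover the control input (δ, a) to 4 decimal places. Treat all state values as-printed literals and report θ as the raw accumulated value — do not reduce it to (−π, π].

δ = -0.1427, a = -0.6930

a = (v'−v)/dt = (-0.034650)/0.05 = -0.6930
Δθ = θ'−θ = -0.041307;  (v·dt/L) = 11.5000·0.05/2.0 = 0.287500
tan δ = Δθ·L/(v·dt) = -0.143677  →  δ = -0.1427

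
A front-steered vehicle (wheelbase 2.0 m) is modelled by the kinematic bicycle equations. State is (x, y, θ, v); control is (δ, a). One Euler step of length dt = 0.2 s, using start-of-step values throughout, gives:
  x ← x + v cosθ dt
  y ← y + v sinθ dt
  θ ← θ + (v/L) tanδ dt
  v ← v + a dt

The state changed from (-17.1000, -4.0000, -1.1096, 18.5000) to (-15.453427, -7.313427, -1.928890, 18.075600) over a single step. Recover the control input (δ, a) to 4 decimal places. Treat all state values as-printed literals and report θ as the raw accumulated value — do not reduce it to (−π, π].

a = (v'−v)/dt = (-0.424400)/0.2 = -2.1220
Δθ = θ'−θ = -0.819290;  (v·dt/L) = 18.5000·0.2/2.0 = 1.850000
tan δ = Δθ·L/(v·dt) = -0.442859  →  δ = -0.4169

δ = -0.4169, a = -2.1220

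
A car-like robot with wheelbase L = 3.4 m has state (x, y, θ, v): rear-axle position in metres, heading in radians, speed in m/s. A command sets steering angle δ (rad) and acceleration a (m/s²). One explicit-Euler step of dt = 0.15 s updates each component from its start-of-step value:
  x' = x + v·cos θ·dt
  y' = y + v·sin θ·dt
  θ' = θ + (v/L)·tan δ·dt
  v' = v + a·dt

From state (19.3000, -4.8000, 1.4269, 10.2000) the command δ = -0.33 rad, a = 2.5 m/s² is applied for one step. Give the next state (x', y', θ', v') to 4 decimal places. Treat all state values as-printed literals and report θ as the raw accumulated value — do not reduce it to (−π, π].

(19.5194, -3.2858, 1.2728, 10.5750)

x' = 19.3000 + 10.2000·cos(1.4269)·0.15 = 19.5194
y' = -4.8000 + 10.2000·sin(1.4269)·0.15 = -3.2858
θ' = 1.4269 + (10.2000/3.4)·tan(-0.33)·0.15 = 1.2728
v' = 10.2000 + 2.5000·0.15 = 10.5750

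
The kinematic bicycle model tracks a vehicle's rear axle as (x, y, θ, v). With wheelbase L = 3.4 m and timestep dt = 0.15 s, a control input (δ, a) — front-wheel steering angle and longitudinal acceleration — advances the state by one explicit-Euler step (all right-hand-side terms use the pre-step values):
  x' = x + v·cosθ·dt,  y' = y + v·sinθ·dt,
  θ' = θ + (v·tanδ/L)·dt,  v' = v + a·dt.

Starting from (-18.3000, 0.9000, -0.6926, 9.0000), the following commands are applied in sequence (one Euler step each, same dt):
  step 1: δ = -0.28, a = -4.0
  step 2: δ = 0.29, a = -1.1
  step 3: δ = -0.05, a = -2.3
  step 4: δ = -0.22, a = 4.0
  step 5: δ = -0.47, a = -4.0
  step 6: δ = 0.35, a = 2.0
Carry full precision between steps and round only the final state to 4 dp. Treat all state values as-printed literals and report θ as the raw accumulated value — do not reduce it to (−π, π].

(-12.9963, -4.3305, -0.8554, 8.1900)

after step 1 (δ=-0.28, a=-4.0): (-17.261056, 0.037971, -0.806776, 8.400000)
after step 2 (δ=0.29, a=-1.1): (-16.389350, -0.871826, -0.696188, 8.235000)
after step 3 (δ=-0.05, a=-2.3): (-15.441552, -1.663988, -0.714368, 7.890000)
after step 4 (δ=-0.22, a=4.0): (-14.547409, -2.439346, -0.792208, 8.490000)
after step 5 (δ=-0.47, a=-4.0): (-13.653061, -3.345958, -0.982471, 7.890000)
after step 6 (δ=0.35, a=2.0): (-12.996255, -4.330477, -0.855409, 8.190000)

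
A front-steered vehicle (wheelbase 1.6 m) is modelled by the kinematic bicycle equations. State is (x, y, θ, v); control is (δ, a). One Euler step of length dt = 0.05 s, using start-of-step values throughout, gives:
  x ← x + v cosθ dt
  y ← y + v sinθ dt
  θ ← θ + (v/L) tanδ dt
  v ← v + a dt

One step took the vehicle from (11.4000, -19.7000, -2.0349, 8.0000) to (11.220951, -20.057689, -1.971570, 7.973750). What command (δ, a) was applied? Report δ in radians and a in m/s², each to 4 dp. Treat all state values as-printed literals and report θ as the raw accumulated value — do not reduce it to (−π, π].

a = (v'−v)/dt = (-0.026250)/0.05 = -0.5250
Δθ = θ'−θ = 0.063330;  (v·dt/L) = 8.0000·0.05/1.6 = 0.250000
tan δ = Δθ·L/(v·dt) = 0.253320  →  δ = 0.2481

δ = 0.2481, a = -0.5250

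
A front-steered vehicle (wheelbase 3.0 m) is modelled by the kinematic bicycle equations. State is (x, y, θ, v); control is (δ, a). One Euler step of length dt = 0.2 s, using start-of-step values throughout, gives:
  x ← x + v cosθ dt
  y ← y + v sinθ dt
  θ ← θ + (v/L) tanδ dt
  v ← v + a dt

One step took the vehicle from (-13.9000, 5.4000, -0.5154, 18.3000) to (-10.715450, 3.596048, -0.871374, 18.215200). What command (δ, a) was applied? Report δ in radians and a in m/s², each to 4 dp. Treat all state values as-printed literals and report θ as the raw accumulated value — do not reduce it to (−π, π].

a = (v'−v)/dt = (-0.084800)/0.2 = -0.4240
Δθ = θ'−θ = -0.355974;  (v·dt/L) = 18.3000·0.2/3.0 = 1.220000
tan δ = Δθ·L/(v·dt) = -0.291782  →  δ = -0.2839

δ = -0.2839, a = -0.4240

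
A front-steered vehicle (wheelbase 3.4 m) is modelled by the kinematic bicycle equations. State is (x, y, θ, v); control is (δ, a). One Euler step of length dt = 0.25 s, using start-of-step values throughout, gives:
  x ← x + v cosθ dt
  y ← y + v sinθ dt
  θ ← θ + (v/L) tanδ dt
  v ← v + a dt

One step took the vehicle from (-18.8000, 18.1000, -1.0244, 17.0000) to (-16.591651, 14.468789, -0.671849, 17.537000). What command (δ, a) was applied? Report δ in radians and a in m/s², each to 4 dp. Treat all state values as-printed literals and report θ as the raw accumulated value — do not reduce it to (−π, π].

a = (v'−v)/dt = (0.537000)/0.25 = 2.1480
Δθ = θ'−θ = 0.352551;  (v·dt/L) = 17.0000·0.25/3.4 = 1.250000
tan δ = Δθ·L/(v·dt) = 0.282041  →  δ = 0.2749

δ = 0.2749, a = 2.1480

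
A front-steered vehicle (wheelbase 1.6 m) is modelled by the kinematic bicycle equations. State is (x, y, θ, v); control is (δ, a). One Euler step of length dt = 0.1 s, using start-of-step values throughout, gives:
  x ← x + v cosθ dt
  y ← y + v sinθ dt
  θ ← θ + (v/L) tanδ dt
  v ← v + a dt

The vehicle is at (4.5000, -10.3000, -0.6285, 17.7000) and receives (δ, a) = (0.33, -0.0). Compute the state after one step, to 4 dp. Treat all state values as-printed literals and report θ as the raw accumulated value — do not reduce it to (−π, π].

x' = 4.5000 + 17.7000·cos(-0.6285)·0.1 = 5.9318
y' = -10.3000 + 17.7000·sin(-0.6285)·0.1 = -11.3406
θ' = -0.6285 + (17.7000/1.6)·tan(0.33)·0.1 = -0.2496
v' = 17.7000 + 0.0000·0.1 = 17.7000

(5.9318, -11.3406, -0.2496, 17.7000)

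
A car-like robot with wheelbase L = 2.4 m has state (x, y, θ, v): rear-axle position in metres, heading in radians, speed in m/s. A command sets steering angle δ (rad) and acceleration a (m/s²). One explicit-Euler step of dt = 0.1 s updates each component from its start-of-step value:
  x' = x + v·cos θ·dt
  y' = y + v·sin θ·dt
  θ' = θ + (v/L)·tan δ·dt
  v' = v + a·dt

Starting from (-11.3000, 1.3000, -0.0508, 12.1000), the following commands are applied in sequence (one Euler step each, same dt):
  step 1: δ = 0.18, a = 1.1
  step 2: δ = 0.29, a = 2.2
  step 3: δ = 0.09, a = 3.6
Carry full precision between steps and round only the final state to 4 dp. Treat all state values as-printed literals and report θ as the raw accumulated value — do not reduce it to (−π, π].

after step 1 (δ=0.18, a=1.1): (-10.091561, 1.238558, 0.040943, 12.210000)
after step 2 (δ=0.29, a=2.2): (-8.871584, 1.288536, 0.192760, 12.430000)
after step 3 (δ=0.09, a=3.6): (-7.651606, 1.526656, 0.239499, 12.790000)

(-7.6516, 1.5267, 0.2395, 12.7900)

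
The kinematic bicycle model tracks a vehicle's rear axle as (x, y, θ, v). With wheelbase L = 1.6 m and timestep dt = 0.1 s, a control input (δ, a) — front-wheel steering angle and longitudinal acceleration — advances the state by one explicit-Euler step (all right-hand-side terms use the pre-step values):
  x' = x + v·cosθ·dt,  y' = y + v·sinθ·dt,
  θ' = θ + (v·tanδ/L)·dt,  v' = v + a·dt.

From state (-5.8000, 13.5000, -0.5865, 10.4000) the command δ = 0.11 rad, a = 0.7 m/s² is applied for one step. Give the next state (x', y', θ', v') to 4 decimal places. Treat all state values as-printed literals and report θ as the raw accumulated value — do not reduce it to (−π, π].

x' = -5.8000 + 10.4000·cos(-0.5865)·0.1 = -4.9338
y' = 13.5000 + 10.4000·sin(-0.5865)·0.1 = 12.9244
θ' = -0.5865 + (10.4000/1.6)·tan(0.11)·0.1 = -0.5147
v' = 10.4000 + 0.7000·0.1 = 10.4700

(-4.9338, 12.9244, -0.5147, 10.4700)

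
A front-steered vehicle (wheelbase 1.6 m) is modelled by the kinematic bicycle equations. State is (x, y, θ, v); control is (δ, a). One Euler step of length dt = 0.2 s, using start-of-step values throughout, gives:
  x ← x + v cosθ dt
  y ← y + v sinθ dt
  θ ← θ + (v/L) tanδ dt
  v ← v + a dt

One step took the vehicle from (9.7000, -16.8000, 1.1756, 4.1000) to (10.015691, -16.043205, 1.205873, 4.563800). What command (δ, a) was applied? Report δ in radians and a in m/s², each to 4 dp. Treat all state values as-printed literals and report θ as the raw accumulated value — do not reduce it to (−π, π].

δ = 0.0590, a = 2.3190

a = (v'−v)/dt = (0.463800)/0.2 = 2.3190
Δθ = θ'−θ = 0.030273;  (v·dt/L) = 4.1000·0.2/1.6 = 0.512500
tan δ = Δθ·L/(v·dt) = 0.059069  →  δ = 0.0590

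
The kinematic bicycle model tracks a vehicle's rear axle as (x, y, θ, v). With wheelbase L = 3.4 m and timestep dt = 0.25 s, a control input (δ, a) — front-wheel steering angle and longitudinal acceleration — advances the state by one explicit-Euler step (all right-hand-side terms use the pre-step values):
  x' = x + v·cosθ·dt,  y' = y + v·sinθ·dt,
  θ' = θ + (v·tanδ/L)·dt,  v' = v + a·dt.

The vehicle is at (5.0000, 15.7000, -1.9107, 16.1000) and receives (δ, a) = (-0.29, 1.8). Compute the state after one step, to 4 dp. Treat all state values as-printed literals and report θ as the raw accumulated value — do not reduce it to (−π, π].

(3.6581, 11.9053, -2.2640, 16.5500)

x' = 5.0000 + 16.1000·cos(-1.9107)·0.25 = 3.6581
y' = 15.7000 + 16.1000·sin(-1.9107)·0.25 = 11.9053
θ' = -1.9107 + (16.1000/3.4)·tan(-0.29)·0.25 = -2.2640
v' = 16.1000 + 1.8000·0.25 = 16.5500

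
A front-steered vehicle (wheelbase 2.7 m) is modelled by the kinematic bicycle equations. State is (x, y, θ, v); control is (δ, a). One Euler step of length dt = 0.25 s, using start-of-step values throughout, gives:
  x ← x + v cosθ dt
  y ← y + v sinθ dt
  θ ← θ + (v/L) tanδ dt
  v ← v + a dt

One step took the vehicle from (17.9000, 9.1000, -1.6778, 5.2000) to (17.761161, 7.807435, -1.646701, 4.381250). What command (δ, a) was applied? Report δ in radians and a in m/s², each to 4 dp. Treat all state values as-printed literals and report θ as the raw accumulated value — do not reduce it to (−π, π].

δ = 0.0645, a = -3.2750

a = (v'−v)/dt = (-0.818750)/0.25 = -3.2750
Δθ = θ'−θ = 0.031099;  (v·dt/L) = 5.2000·0.25/2.7 = 0.481481
tan δ = Δθ·L/(v·dt) = 0.064590  →  δ = 0.0645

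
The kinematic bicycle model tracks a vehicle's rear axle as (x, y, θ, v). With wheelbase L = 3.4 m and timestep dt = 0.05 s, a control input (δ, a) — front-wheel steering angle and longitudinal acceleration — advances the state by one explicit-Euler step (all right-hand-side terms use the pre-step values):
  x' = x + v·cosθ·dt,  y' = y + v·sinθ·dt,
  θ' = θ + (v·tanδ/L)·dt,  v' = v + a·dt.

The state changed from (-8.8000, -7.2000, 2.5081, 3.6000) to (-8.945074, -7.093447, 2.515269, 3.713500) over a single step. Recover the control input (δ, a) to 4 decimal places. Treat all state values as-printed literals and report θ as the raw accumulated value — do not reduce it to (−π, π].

a = (v'−v)/dt = (0.113500)/0.05 = 2.2700
Δθ = θ'−θ = 0.007169;  (v·dt/L) = 3.6000·0.05/3.4 = 0.052941
tan δ = Δθ·L/(v·dt) = 0.135414  →  δ = 0.1346

δ = 0.1346, a = 2.2700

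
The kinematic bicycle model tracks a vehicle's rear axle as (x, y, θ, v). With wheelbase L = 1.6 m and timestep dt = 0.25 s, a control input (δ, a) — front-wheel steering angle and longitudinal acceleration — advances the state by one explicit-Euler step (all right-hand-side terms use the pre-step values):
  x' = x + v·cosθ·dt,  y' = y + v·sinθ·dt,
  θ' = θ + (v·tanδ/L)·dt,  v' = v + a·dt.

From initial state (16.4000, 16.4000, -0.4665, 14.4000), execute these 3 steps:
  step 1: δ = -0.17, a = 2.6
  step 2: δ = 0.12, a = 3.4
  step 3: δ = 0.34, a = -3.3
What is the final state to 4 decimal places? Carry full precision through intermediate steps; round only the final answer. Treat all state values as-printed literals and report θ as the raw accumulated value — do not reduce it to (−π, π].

after step 1 (δ=-0.17, a=2.6): (19.615333, 14.780853, -0.852728, 15.050000)
after step 2 (δ=0.12, a=3.4): (22.090799, 11.947397, -0.569178, 15.900000)
after step 3 (δ=0.34, a=-3.3): (25.439118, 9.805112, 0.309637, 15.075000)

(25.4391, 9.8051, 0.3096, 15.0750)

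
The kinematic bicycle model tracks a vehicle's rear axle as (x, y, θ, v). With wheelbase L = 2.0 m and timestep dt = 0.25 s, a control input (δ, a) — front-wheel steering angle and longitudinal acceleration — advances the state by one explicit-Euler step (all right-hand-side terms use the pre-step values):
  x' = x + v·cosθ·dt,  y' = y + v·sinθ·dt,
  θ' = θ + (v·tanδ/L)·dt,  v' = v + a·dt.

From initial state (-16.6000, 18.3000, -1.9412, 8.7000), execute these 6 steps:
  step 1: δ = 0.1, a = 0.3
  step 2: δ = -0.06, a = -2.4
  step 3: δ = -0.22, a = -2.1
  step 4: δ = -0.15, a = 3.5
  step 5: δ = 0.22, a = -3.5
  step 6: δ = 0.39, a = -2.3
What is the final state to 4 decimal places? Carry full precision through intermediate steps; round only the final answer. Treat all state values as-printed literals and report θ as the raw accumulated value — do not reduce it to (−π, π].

after step 1 (δ=0.1, a=0.3): (-17.387332, 16.272506, -1.832086, 8.775000)
after step 2 (δ=-0.06, a=-2.4): (-17.954036, 14.153217, -1.897978, 8.175000)
after step 3 (δ=-0.22, a=-2.1): (-18.610847, 12.217884, -2.126489, 7.650000)
after step 4 (δ=-0.15, a=3.5): (-19.619751, 10.593147, -2.271012, 8.525000)
after step 5 (δ=0.22, a=-3.5): (-20.993091, 8.963373, -2.032717, 7.650000)
after step 6 (δ=0.39, a=-2.3): (-21.845432, 7.251307, -1.639646, 7.075000)

(-21.8454, 7.2513, -1.6396, 7.0750)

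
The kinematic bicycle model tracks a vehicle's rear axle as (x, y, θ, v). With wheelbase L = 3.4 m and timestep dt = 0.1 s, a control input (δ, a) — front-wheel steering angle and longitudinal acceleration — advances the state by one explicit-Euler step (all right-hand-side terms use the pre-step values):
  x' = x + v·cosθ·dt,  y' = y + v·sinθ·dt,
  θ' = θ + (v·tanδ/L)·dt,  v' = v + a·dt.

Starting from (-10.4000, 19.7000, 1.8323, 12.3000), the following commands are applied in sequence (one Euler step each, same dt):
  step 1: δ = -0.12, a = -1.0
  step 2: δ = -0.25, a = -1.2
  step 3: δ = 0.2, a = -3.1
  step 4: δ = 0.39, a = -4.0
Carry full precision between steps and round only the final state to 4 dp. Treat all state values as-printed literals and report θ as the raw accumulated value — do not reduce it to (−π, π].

after step 1 (δ=-0.12, a=-1.0): (-10.717996, 20.888183, 1.788679, 12.200000)
after step 2 (δ=-0.25, a=-1.2): (-10.981714, 22.079339, 1.697056, 12.080000)
after step 3 (δ=0.2, a=-3.1): (-11.133831, 23.277723, 1.769078, 11.770000)
after step 4 (δ=0.39, a=-4.0): (-11.365682, 24.431662, 1.911375, 11.370000)

(-11.3657, 24.4317, 1.9114, 11.3700)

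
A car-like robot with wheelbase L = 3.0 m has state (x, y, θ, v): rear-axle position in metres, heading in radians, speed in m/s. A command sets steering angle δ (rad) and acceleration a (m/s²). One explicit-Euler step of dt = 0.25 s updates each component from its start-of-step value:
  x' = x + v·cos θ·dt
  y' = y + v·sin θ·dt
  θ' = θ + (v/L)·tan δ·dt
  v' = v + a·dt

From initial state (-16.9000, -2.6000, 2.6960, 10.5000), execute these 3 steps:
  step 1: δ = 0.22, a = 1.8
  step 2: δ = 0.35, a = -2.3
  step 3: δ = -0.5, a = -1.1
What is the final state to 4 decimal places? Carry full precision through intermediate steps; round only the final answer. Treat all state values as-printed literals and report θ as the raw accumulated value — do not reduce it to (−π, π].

(-24.5059, -1.0070, 2.7524, 10.1000)

after step 1 (δ=0.22, a=1.8): (-19.268683, -1.468644, 2.891667, 10.950000)
after step 2 (δ=0.35, a=-2.3): (-21.921131, -0.791573, 3.224755, 10.375000)
after step 3 (δ=-0.5, a=-1.1): (-24.505917, -1.007028, 2.752431, 10.100000)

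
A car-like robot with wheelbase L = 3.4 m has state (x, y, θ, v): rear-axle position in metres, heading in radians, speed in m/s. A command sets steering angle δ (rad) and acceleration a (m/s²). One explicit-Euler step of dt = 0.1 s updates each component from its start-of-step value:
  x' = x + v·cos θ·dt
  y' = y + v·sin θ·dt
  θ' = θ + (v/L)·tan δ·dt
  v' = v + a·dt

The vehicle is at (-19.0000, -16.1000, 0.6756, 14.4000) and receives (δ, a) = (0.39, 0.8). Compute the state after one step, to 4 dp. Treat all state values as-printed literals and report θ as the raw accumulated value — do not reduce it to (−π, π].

x' = -19.0000 + 14.4000·cos(0.6756)·0.1 = -17.8763
y' = -16.1000 + 14.4000·sin(0.6756)·0.1 = -15.1995
θ' = 0.6756 + (14.4000/3.4)·tan(0.39)·0.1 = 0.8497
v' = 14.4000 + 0.8000·0.1 = 14.4800

(-17.8763, -15.1995, 0.8497, 14.4800)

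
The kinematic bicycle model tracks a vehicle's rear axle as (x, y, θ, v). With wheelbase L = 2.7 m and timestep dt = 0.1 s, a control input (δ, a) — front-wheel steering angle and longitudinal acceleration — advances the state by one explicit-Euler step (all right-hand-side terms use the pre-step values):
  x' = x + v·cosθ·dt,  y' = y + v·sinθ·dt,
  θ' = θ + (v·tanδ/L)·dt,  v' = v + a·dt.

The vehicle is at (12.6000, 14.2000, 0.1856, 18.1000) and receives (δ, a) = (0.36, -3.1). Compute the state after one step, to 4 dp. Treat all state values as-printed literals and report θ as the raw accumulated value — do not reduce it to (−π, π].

(14.3789, 14.5340, 0.4379, 17.7900)

x' = 12.6000 + 18.1000·cos(0.1856)·0.1 = 14.3789
y' = 14.2000 + 18.1000·sin(0.1856)·0.1 = 14.5340
θ' = 0.1856 + (18.1000/2.7)·tan(0.36)·0.1 = 0.4379
v' = 18.1000 − 3.1000·0.1 = 17.7900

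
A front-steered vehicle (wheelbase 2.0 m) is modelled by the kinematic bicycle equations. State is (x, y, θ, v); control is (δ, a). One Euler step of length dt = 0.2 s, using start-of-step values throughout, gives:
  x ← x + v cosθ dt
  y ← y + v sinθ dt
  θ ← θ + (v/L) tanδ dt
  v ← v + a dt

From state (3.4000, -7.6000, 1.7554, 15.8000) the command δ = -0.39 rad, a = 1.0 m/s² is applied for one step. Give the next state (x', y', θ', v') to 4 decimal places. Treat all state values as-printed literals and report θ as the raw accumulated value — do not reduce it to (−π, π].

(2.8200, -4.4937, 1.1059, 16.0000)

x' = 3.4000 + 15.8000·cos(1.7554)·0.2 = 2.8200
y' = -7.6000 + 15.8000·sin(1.7554)·0.2 = -4.4937
θ' = 1.7554 + (15.8000/2.0)·tan(-0.39)·0.2 = 1.1059
v' = 15.8000 + 1.0000·0.2 = 16.0000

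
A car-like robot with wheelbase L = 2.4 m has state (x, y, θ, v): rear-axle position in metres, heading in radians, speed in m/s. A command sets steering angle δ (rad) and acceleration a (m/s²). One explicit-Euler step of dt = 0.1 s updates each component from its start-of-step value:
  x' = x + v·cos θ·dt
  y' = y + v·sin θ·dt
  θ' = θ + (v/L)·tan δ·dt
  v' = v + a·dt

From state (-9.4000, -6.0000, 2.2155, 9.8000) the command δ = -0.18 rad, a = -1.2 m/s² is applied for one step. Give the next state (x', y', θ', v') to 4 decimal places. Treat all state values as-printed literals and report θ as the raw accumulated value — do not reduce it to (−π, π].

x' = -9.4000 + 9.8000·cos(2.2155)·0.1 = -9.9889
y' = -6.0000 + 9.8000·sin(2.2155)·0.1 = -5.2167
θ' = 2.2155 + (9.8000/2.4)·tan(-0.18)·0.1 = 2.1412
v' = 9.8000 − 1.2000·0.1 = 9.6800

(-9.9889, -5.2167, 2.1412, 9.6800)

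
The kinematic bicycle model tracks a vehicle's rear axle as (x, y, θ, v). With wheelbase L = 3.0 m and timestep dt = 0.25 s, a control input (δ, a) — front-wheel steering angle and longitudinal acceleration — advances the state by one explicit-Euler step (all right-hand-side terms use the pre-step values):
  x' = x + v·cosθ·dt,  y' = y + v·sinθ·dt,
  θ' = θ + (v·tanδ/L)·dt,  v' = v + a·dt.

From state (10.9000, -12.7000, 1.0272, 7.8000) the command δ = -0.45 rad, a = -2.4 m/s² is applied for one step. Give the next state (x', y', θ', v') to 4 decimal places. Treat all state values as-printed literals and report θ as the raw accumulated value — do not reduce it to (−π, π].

(11.9086, -11.0311, 0.7132, 7.2000)

x' = 10.9000 + 7.8000·cos(1.0272)·0.25 = 11.9086
y' = -12.7000 + 7.8000·sin(1.0272)·0.25 = -11.0311
θ' = 1.0272 + (7.8000/3.0)·tan(-0.45)·0.25 = 0.7132
v' = 7.8000 − 2.4000·0.25 = 7.2000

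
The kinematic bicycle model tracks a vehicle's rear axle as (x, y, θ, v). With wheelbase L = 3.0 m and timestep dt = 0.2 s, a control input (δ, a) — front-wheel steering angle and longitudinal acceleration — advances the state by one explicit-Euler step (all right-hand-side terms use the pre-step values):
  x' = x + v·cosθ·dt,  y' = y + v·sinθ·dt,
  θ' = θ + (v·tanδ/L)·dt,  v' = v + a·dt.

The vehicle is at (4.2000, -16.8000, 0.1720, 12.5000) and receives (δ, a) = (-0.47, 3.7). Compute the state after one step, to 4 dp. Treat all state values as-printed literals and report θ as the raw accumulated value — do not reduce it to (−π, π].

x' = 4.2000 + 12.5000·cos(0.1720)·0.2 = 6.6631
y' = -16.8000 + 12.5000·sin(0.1720)·0.2 = -16.3721
θ' = 0.1720 + (12.5000/3.0)·tan(-0.47)·0.2 = -0.2513
v' = 12.5000 + 3.7000·0.2 = 13.2400

(6.6631, -16.3721, -0.2513, 13.2400)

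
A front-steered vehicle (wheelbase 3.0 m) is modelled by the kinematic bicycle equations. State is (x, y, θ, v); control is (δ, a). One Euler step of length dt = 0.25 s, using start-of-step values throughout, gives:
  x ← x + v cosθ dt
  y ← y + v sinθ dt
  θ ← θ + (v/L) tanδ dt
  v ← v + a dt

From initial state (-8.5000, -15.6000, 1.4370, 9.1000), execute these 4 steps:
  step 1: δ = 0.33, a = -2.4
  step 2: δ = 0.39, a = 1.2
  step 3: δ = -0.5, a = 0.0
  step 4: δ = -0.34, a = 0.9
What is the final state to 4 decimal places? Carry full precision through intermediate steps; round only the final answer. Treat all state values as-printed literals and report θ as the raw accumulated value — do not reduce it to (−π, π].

(-9.3910, -7.0261, 1.3279, 9.0250)

after step 1 (δ=0.33, a=-2.4): (-8.196521, -13.345333, 1.696748, 8.500000)
after step 2 (δ=0.39, a=1.2): (-8.463461, -11.237166, 1.987912, 8.800000)
after step 3 (δ=-0.5, a=0.0): (-9.354736, -9.225791, 1.587290, 8.800000)
after step 4 (δ=-0.34, a=0.9): (-9.391021, -7.026090, 1.327883, 9.025000)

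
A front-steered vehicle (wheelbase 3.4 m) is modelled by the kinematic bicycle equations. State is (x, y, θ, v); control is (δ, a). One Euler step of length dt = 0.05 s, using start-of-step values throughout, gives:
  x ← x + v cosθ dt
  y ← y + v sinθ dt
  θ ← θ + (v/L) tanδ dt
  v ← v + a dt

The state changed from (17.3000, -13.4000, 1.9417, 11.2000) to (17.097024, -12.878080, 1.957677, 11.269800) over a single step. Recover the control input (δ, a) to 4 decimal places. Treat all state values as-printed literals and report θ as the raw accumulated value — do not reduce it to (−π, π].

a = (v'−v)/dt = (0.069800)/0.05 = 1.3960
Δθ = θ'−θ = 0.015977;  (v·dt/L) = 11.2000·0.05/3.4 = 0.164706
tan δ = Δθ·L/(v·dt) = 0.097003  →  δ = 0.0967

δ = 0.0967, a = 1.3960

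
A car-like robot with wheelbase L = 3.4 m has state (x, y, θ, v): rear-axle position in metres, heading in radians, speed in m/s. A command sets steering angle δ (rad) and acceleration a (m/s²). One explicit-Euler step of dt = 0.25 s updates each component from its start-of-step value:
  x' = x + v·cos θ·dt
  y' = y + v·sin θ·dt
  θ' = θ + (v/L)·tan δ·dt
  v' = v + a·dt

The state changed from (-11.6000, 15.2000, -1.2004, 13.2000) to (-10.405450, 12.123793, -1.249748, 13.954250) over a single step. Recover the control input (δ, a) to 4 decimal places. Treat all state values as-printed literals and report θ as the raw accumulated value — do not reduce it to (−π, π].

a = (v'−v)/dt = (0.754250)/0.25 = 3.0170
Δθ = θ'−θ = -0.049348;  (v·dt/L) = 13.2000·0.25/3.4 = 0.970588
tan δ = Δθ·L/(v·dt) = -0.050843  →  δ = -0.0508

δ = -0.0508, a = 3.0170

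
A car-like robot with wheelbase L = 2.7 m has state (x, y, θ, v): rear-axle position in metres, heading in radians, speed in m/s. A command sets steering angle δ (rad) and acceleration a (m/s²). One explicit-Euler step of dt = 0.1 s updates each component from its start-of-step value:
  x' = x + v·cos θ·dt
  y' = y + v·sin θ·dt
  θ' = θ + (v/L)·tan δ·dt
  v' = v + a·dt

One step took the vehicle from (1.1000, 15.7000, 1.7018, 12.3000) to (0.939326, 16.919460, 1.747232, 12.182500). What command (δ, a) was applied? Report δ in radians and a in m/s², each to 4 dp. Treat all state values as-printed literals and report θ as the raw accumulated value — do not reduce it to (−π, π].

δ = 0.0994, a = -1.1750

a = (v'−v)/dt = (-0.117500)/0.1 = -1.1750
Δθ = θ'−θ = 0.045432;  (v·dt/L) = 12.3000·0.1/2.7 = 0.455556
tan δ = Δθ·L/(v·dt) = 0.099729  →  δ = 0.0994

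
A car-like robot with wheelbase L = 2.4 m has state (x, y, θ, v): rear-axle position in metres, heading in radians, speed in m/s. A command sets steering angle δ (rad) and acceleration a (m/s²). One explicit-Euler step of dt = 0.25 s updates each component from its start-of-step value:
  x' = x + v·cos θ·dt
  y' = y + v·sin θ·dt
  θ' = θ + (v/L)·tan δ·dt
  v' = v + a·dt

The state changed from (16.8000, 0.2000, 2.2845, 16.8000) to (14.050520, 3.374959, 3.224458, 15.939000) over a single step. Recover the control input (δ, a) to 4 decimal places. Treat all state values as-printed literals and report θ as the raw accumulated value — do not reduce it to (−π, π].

δ = 0.4929, a = -3.4440

a = (v'−v)/dt = (-0.861000)/0.25 = -3.4440
Δθ = θ'−θ = 0.939958;  (v·dt/L) = 16.8000·0.25/2.4 = 1.750000
tan δ = Δθ·L/(v·dt) = 0.537119  →  δ = 0.4929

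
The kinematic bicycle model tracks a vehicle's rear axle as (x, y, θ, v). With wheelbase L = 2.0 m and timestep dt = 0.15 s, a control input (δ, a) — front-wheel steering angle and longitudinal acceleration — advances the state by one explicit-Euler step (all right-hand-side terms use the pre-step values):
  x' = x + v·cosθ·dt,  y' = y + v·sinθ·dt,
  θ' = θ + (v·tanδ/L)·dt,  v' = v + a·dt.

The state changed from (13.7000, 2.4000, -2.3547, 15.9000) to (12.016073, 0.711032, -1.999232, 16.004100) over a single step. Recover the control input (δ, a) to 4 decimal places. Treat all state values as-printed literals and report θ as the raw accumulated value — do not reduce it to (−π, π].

δ = 0.2897, a = 0.6940

a = (v'−v)/dt = (0.104100)/0.15 = 0.6940
Δθ = θ'−θ = 0.355468;  (v·dt/L) = 15.9000·0.15/2.0 = 1.192500
tan δ = Δθ·L/(v·dt) = 0.298086  →  δ = 0.2897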